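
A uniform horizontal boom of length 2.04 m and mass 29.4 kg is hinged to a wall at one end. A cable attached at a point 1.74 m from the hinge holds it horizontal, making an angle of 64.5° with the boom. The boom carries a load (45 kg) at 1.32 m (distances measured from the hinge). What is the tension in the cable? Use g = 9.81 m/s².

T ≈ 558 N

Sum moments about the hinge (the unknown hinge reaction has zero arm there).
Beam weight: 29.4 × 9.81 = 288.4 N down at 1.02 m → arm 1.02 m, τ = 288.4 × 1.02 = 294.2 N·m clockwise.
Load: 45 × 9.81 = 441.5 N down at 1.32 m → arm 1.32 m, τ = 441.5 × 1.32 = 582.8 N·m clockwise.
Total clockwise load moment = 877 N·m.
The cable tension T acts at 1.74 m; only its component perpendicular to the boom, T sinθ, produces torque. sin 64.5° = 0.9026.
Balancing moments: T × 1.74 × 0.9026 = 877, giving T = 877 / 1.571 = 558 N.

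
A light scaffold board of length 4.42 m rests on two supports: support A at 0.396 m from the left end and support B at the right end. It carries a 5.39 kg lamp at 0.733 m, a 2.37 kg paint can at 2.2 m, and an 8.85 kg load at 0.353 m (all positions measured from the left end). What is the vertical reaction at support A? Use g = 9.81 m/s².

R_A ≈ 149 N

About support B:
Lamp: 5.39 × 9.81 = 52.88 N down at 0.733 m → arm 3.687 m, τ = 52.88 × 3.687 = 195 N·m counterclockwise.
Paint can: 2.37 × 9.81 = 23.25 N down at 2.2 m → arm 2.22 m, τ = 23.25 × 2.22 = 51.62 N·m counterclockwise.
Load: 8.85 × 9.81 = 86.82 N down at 0.353 m → arm 4.067 m, τ = 86.82 × 4.067 = 353.1 N·m counterclockwise.
Net load moment about support B = 599.7 N·m counterclockwise.
Reaction R at support A is upward at 0.396 m, arm 4.024 m → moment R × 4.024 clockwise.
For rotational equilibrium, R × 4.024 = 599.7, so R = 149 N.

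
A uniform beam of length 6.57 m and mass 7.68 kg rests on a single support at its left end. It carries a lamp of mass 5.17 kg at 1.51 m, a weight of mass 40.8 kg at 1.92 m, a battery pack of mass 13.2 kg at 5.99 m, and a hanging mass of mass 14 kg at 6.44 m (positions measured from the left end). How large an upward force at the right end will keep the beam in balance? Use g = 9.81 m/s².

About the left end:
Beam weight: 7.68 × 9.81 = 75.34 N down at 3.285 m → arm 3.285 m, τ = 75.34 × 3.285 = 247.5 N·m clockwise.
Lamp: 5.17 × 9.81 = 50.72 N down at 1.51 m → arm 1.51 m, τ = 50.72 × 1.51 = 76.59 N·m clockwise.
Weight: 40.8 × 9.81 = 400.2 N down at 1.92 m → arm 1.92 m, τ = 400.2 × 1.92 = 768.4 N·m clockwise.
Battery pack: 13.2 × 9.81 = 129.5 N down at 5.99 m → arm 5.99 m, τ = 129.5 × 5.99 = 775.7 N·m clockwise.
Hanging mass: 14 × 9.81 = 137.3 N down at 6.44 m → arm 6.44 m, τ = 137.3 × 6.44 = 884.2 N·m clockwise.
Net moment of the loads = 2752 N·m clockwise.
The upward force F acts at the right end, arm 6.57 m, giving F × 6.57 counterclockwise.
Στ = 0 ⇒ F × 6.57 = 2752 ⇒ F = 2752 / 6.57 = 419 N.

F ≈ 419 N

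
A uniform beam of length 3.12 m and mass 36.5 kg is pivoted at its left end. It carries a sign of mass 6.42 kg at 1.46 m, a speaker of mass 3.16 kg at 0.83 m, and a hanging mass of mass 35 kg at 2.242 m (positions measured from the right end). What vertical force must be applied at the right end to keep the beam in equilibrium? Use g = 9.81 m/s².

Sum moments about the left end (the unknown pivot reaction has zero arm there).
Beam weight: 36.5 × 9.81 = 358.1 N down at 1.56 m → arm 1.56 m, τ = 358.1 × 1.56 = 558.6 N·m clockwise.
Sign: 6.42 × 9.81 = 62.98 N down at 1.46 m → arm 1.66 m, τ = 62.98 × 1.66 = 104.5 N·m clockwise.
Speaker: 3.16 × 9.81 = 31 N down at 0.83 m → arm 2.29 m, τ = 31 × 2.29 = 70.99 N·m clockwise.
Hanging mass: 35 × 9.81 = 343.4 N down at 2.242 m → arm 0.878 m, τ = 343.4 × 0.878 = 301.5 N·m clockwise.
Net moment of the loads = 1036 N·m clockwise.
The upward force F acts at the right end, arm 3.12 m, giving F × 3.12 counterclockwise.
Balancing moments: F × 3.12 = 1036, giving F = 1036 / 3.12 = 332 N.

F ≈ 332 N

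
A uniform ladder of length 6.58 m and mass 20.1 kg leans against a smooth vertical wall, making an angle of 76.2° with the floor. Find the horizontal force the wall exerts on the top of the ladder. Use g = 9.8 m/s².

Take moments about the foot of the ladder.
Ladder weight 20.1×9.8 = 197 N acts at 3.29 m along the ladder; its horizontal arm is 3.29·cos76.2° = 0.7848 m → τ = 154.6 N·m clockwise.
Wall normal N acts horizontally at the top; its moment arm is the height L sinθ = 6.58·sin76.2° = 6.39 m, counterclockwise.
Balancing moments: N × 6.39 = 154.6, giving N = 24.2 N.

N_wall ≈ 24.2 N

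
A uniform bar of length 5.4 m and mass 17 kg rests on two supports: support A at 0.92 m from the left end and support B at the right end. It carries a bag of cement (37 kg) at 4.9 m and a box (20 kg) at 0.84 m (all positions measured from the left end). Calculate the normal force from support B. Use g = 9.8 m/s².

Take moments about support A.
Beam weight: 17 × 9.8 = 166.6 N down at 2.7 m → arm 1.78 m, τ = 166.6 × 1.78 = 296.5 N·m clockwise.
Bag of cement: 37 × 9.8 = 362.6 N down at 4.9 m → arm 3.98 m, τ = 362.6 × 3.98 = 1443 N·m clockwise.
Box: 20 × 9.8 = 196 N down at 0.84 m → arm 0.08 m, τ = 196 × 0.08 = 15.68 N·m counterclockwise.
Net load moment about support A = 1724 N·m clockwise.
Reaction R at support B is upward at 5.4 m, arm 4.48 m → moment R × 4.48 counterclockwise.
Στ = 0 ⇒ R × 4.48 = 1724 ⇒ R = 385 N.

R_B ≈ 385 N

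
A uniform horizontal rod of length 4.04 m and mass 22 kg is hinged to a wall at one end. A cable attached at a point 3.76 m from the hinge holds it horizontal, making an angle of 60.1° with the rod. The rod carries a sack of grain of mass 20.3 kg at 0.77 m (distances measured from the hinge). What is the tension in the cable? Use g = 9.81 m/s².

Choose the hinge as the axis so the unknown hinge reaction has zero arm there.
Beam weight: 22 × 9.81 = 215.8 N down at 2.02 m → arm 2.02 m, τ = 215.8 × 2.02 = 435.9 N·m clockwise.
Sack of grain: 20.3 × 9.81 = 199.1 N down at 0.77 m → arm 0.77 m, τ = 199.1 × 0.77 = 153.3 N·m clockwise.
Total clockwise load moment = 589.2 N·m.
The cable tension T acts at 3.76 m; only its component perpendicular to the rod, T sinθ, produces torque. sin 60.1° = 0.8669.
Balancing moments: T × 3.76 × 0.8669 = 589.2, giving T = 589.2 / 3.26 = 181 N.

T ≈ 181 N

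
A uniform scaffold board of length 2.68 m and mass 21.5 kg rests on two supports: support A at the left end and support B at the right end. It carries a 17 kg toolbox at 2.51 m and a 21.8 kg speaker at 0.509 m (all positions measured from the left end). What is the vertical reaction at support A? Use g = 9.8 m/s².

Take moments about support B.
Beam weight: 21.5 × 9.8 = 210.7 N down at 1.34 m → arm 1.34 m, τ = 210.7 × 1.34 = 282.3 N·m counterclockwise.
Toolbox: 17 × 9.8 = 166.6 N down at 2.51 m → arm 0.17 m, τ = 166.6 × 0.17 = 28.32 N·m counterclockwise.
Speaker: 21.8 × 9.8 = 213.6 N down at 0.509 m → arm 2.171 m, τ = 213.6 × 2.171 = 463.7 N·m counterclockwise.
Net load moment about support B = 774.3 N·m counterclockwise.
Reaction R at support A is upward at 0 m, arm 2.68 m → moment R × 2.68 clockwise.
Setting net torque to zero: R × 2.68 = 774.3 → R = 289 N.

R_A ≈ 289 N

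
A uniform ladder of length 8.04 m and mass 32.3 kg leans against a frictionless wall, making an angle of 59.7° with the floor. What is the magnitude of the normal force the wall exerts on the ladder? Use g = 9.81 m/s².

N_wall ≈ 92.6 N

Taking torques about the foot of the ladder:
Ladder weight 32.3×9.81 = 316.9 N acts at 4.02 m along the ladder; its horizontal arm is 4.02·cos59.7° = 2.028 m → τ = 642.7 N·m clockwise.
Wall normal N acts horizontally at the top; its moment arm is the height L sinθ = 8.04·sin59.7° = 6.942 m, counterclockwise.
Setting net torque to zero: N × 6.942 = 642.7 → N = 92.6 N.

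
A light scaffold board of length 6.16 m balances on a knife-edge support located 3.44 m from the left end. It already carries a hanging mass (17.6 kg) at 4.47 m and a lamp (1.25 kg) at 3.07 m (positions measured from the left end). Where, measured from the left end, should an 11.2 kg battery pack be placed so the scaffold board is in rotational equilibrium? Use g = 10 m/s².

About the knife-edge support (at 3.44 m from the left end):
Hanging mass: 17.6 × 10 = 176 N down at 4.47 m → arm 1.03 m, τ = 176 × 1.03 = 181.3 N·m clockwise.
Lamp: 1.25 × 10 = 12.5 N down at 3.07 m → arm 0.37 m, τ = 12.5 × 0.37 = 4.625 N·m counterclockwise.
Net moment of existing loads = 176.7 N·m clockwise.
The battery pack weighs 11.2 × 10 = 112 N and must supply an equal counterclockwise moment, so its lever arm about the knife-edge support is 176.7 / 112 = 1.58 m.
That puts it at 3.44 − 1.58 = 1.86 m from the left end.

x ≈ 1.86 m from the left end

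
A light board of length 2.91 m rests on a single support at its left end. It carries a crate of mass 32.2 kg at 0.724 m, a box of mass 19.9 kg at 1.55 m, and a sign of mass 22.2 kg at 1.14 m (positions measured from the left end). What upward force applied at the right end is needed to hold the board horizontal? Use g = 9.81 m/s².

Take moments about the left end.
Crate: 32.2 × 9.81 = 315.9 N down at 0.724 m → arm 0.724 m, τ = 315.9 × 0.724 = 228.7 N·m clockwise.
Box: 19.9 × 9.81 = 195.2 N down at 1.55 m → arm 1.55 m, τ = 195.2 × 1.55 = 302.6 N·m clockwise.
Sign: 22.2 × 9.81 = 217.8 N down at 1.14 m → arm 1.14 m, τ = 217.8 × 1.14 = 248.3 N·m clockwise.
Net moment of the loads = 779.6 N·m clockwise.
The upward force F acts at the right end, arm 2.91 m, giving F × 2.91 counterclockwise.
For rotational equilibrium, F × 2.91 = 779.6, so F = 779.6 / 2.91 = 268 N.

F ≈ 268 N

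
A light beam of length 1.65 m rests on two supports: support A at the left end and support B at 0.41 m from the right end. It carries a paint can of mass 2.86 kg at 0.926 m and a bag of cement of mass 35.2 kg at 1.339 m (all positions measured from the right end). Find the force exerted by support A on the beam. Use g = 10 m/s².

R_A ≈ 276 N

Choose support B as the axis so its reaction then has zero moment arm.
Paint can: 2.86 × 10 = 28.6 N down at 0.926 m → arm 0.516 m, τ = 28.6 × 0.516 = 14.76 N·m counterclockwise.
Bag of cement: 35.2 × 10 = 352 N down at 1.339 m → arm 0.929 m, τ = 352 × 0.929 = 327 N·m counterclockwise.
Net load moment about support B = 341.8 N·m counterclockwise.
Reaction R at support A is upward at 1.65 m, arm 1.24 m → moment R × 1.24 clockwise.
Στ = 0 ⇒ R × 1.24 = 341.8 ⇒ R = 276 N.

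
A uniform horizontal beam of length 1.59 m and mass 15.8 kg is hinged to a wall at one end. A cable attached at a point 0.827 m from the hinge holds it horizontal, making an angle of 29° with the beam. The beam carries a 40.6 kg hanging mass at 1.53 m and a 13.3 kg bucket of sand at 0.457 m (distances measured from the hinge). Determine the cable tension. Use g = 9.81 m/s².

T ≈ 1980 N

About the hinge:
Beam weight: 15.8 × 9.81 = 155 N down at 0.795 m → arm 0.795 m, τ = 155 × 0.795 = 123.2 N·m clockwise.
Hanging mass: 40.6 × 9.81 = 398.3 N down at 1.53 m → arm 1.53 m, τ = 398.3 × 1.53 = 609.4 N·m clockwise.
Bucket of sand: 13.3 × 9.81 = 130.5 N down at 0.457 m → arm 0.457 m, τ = 130.5 × 0.457 = 59.64 N·m clockwise.
Total clockwise load moment = 792.2 N·m.
The cable tension T acts at 0.827 m; only its component perpendicular to the beam, T sinθ, produces torque. sin 29° = 0.4848.
Setting net torque to zero: T × 0.827 × 0.4848 = 792.2 → T = 792.2 / 0.4009 = 1980 N.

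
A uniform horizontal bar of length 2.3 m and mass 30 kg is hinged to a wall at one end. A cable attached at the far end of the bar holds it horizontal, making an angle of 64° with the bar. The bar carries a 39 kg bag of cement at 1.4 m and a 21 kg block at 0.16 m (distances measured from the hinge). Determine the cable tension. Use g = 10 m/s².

T ≈ 447 N

Take moments about the hinge.
Beam weight: 30 × 10 = 300 N down at 1.15 m → arm 1.15 m, τ = 300 × 1.15 = 345 N·m clockwise.
Bag of cement: 39 × 10 = 390 N down at 1.4 m → arm 1.4 m, τ = 390 × 1.4 = 546 N·m clockwise.
Block: 21 × 10 = 210 N down at 0.16 m → arm 0.16 m, τ = 210 × 0.16 = 33.6 N·m clockwise.
Total clockwise load moment = 924.6 N·m.
The cable tension T acts at 2.3 m; only its component perpendicular to the bar, T sinθ, produces torque. sin 64° = 0.8988.
Setting net torque to zero: T × 2.3 × 0.8988 = 924.6 → T = 924.6 / 2.067 = 447 N.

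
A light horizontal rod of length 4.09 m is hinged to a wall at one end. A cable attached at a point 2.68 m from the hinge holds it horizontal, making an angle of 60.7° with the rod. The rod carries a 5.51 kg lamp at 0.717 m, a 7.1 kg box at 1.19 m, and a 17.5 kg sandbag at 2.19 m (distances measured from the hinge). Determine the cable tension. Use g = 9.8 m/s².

T ≈ 213 N

Sum moments about the hinge (the unknown hinge reaction has zero arm there).
Lamp: 5.51 × 9.8 = 54 N down at 0.717 m → arm 0.717 m, τ = 54 × 0.717 = 38.72 N·m clockwise.
Box: 7.1 × 9.8 = 69.58 N down at 1.19 m → arm 1.19 m, τ = 69.58 × 1.19 = 82.8 N·m clockwise.
Sandbag: 17.5 × 9.8 = 171.5 N down at 2.19 m → arm 2.19 m, τ = 171.5 × 2.19 = 375.6 N·m clockwise.
Total clockwise load moment = 497.1 N·m.
The cable tension T acts at 2.68 m; only its component perpendicular to the rod, T sinθ, produces torque. sin 60.7° = 0.8721.
Στ = 0 ⇒ T × 2.68 × 0.8721 = 497.1 ⇒ T = 497.1 / 2.337 = 213 N.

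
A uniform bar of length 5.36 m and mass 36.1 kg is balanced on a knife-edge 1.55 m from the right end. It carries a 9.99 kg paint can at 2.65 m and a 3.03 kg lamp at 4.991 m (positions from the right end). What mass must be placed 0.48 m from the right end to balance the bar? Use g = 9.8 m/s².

About the knife-edge (at 1.55 m from the right end):
Beam weight: 36.1 × 9.8 = 353.8 N down at 2.68 m → arm 1.13 m, τ = 353.8 × 1.13 = 399.8 N·m counterclockwise.
Paint can: 9.99 × 9.8 = 97.9 N down at 2.65 m → arm 1.1 m, τ = 97.9 × 1.1 = 107.7 N·m counterclockwise.
Lamp: 3.03 × 9.8 = 29.69 N down at 4.991 m → arm 3.441 m, τ = 29.69 × 3.441 = 102.2 N·m counterclockwise.
Net moment of known loads = 609.7 N·m counterclockwise.
An unknown mass m at 0.48 m has arm 1.07 m; its moment is m·g·1.07 clockwise.
Στ = 0 ⇒ m × 9.8 × 1.07 = 609.7 ⇒ m = 609.7 / (9.8 × 1.07) = 58.1 kg.

m ≈ 58.1 kg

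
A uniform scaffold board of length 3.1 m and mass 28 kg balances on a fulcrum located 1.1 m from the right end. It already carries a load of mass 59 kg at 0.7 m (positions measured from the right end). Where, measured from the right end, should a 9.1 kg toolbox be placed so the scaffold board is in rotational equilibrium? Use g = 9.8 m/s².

x ≈ 2.31 m from the right end

Take moments about the fulcrum (at 1.1 m from the right end).
Beam weight: 28 × 9.8 = 274.4 N down at 1.55 m → arm 0.45 m, τ = 274.4 × 0.45 = 123.5 N·m counterclockwise.
Load: 59 × 9.8 = 578.2 N down at 0.7 m → arm 0.4 m, τ = 578.2 × 0.4 = 231.3 N·m clockwise.
Net moment of existing loads = 107.8 N·m clockwise.
The toolbox weighs 9.1 × 9.8 = 89.18 N and must supply an equal counterclockwise moment, so its lever arm about the fulcrum is 107.8 / 89.18 = 1.21 m.
That puts it at 1.1 + 1.21 = 2.31 m from the right end.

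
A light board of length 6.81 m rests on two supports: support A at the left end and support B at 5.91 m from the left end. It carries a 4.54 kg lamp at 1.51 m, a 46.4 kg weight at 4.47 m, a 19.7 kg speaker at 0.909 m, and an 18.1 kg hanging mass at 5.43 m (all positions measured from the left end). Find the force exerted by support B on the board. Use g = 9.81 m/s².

R_B ≈ 549 N

Taking torques about support A:
Lamp: 4.54 × 9.81 = 44.54 N down at 1.51 m → arm 1.51 m, τ = 44.54 × 1.51 = 67.26 N·m clockwise.
Weight: 46.4 × 9.81 = 455.2 N down at 4.47 m → arm 4.47 m, τ = 455.2 × 4.47 = 2035 N·m clockwise.
Speaker: 19.7 × 9.81 = 193.3 N down at 0.909 m → arm 0.909 m, τ = 193.3 × 0.909 = 175.7 N·m clockwise.
Hanging mass: 18.1 × 9.81 = 177.6 N down at 5.43 m → arm 5.43 m, τ = 177.6 × 5.43 = 964.4 N·m clockwise.
Net load moment about support A = 3242 N·m clockwise.
Reaction R at support B is upward at 5.91 m, arm 5.91 m → moment R × 5.91 counterclockwise.
Setting net torque to zero: R × 5.91 = 3242 → R = 549 N.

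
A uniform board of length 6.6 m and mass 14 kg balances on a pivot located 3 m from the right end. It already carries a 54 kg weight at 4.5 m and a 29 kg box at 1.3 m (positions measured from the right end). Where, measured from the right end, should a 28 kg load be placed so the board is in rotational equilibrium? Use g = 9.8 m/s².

x ≈ 1.72 m from the right end

Sum moments about the pivot (at 3 m from the right end) (the support reaction has zero arm there).
Beam weight: 14 × 9.8 = 137.2 N down at 3.3 m → arm 0.3 m, τ = 137.2 × 0.3 = 41.16 N·m counterclockwise.
Weight: 54 × 9.8 = 529.2 N down at 4.5 m → arm 1.5 m, τ = 529.2 × 1.5 = 793.8 N·m counterclockwise.
Box: 29 × 9.8 = 284.2 N down at 1.3 m → arm 1.7 m, τ = 284.2 × 1.7 = 483.1 N·m clockwise.
Net moment of existing loads = 351.9 N·m counterclockwise.
The load weighs 28 × 9.8 = 274.4 N and must supply an equal clockwise moment, so its lever arm about the pivot is 351.9 / 274.4 = 1.28 m.
That puts it at 3 − 1.28 = 1.72 m from the right end.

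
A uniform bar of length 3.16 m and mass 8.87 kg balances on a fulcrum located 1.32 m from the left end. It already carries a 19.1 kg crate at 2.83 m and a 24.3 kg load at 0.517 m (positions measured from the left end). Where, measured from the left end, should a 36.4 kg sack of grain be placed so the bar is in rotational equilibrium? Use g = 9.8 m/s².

x ≈ 1 m from the left end

Taking torques about the fulcrum (at 1.32 m from the left end):
Beam weight: 8.87 × 9.8 = 86.93 N down at 1.58 m → arm 0.26 m, τ = 86.93 × 0.26 = 22.6 N·m clockwise.
Crate: 19.1 × 9.8 = 187.2 N down at 2.83 m → arm 1.51 m, τ = 187.2 × 1.51 = 282.7 N·m clockwise.
Load: 24.3 × 9.8 = 238.1 N down at 0.517 m → arm 0.803 m, τ = 238.1 × 0.803 = 191.2 N·m counterclockwise.
Net moment of existing loads = 114.1 N·m clockwise.
The sack of grain weighs 36.4 × 9.8 = 356.7 N and must supply an equal counterclockwise moment, so its lever arm about the fulcrum is 114.1 / 356.7 = 0.32 m.
That puts it at 1.32 − 0.32 = 1 m from the left end.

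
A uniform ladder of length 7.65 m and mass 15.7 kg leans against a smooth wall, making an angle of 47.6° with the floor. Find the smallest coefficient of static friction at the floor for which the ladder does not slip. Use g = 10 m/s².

Choose the foot of the ladder as the axis so the floor normal and friction both act there and drop out.
Ladder weight 15.7×10 = 157 N acts at 3.825 m along the ladder; its horizontal arm is 3.825·cos47.6° = 2.579 m → τ = 404.9 N·m clockwise.
Wall normal N acts horizontally at the top; its moment arm is the height L sinθ = 7.65·sin47.6° = 5.649 m, counterclockwise.
Setting net torque to zero: N × 5.649 = 404.9 → N = 71.68 N.
ΣFx = 0 ⇒ f = N_wall = 71.68 N. ΣFy = 0 ⇒ N_floor = 157 N.
μ_min = f / N_floor = 71.68 / 157 = 0.457.

μ_min ≈ 0.457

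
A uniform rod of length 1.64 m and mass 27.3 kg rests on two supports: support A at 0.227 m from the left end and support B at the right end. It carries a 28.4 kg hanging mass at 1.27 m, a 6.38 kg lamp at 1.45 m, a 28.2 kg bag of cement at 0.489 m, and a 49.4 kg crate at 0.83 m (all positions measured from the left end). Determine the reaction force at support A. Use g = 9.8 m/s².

Sum moments about support B (its reaction then has zero moment arm).
Beam weight: 27.3 × 9.8 = 267.5 N down at 0.82 m → arm 0.82 m, τ = 267.5 × 0.82 = 219.3 N·m counterclockwise.
Hanging mass: 28.4 × 9.8 = 278.3 N down at 1.27 m → arm 0.37 m, τ = 278.3 × 0.37 = 103 N·m counterclockwise.
Lamp: 6.38 × 9.8 = 62.52 N down at 1.45 m → arm 0.19 m, τ = 62.52 × 0.19 = 11.88 N·m counterclockwise.
Bag of cement: 28.2 × 9.8 = 276.4 N down at 0.489 m → arm 1.151 m, τ = 276.4 × 1.151 = 318.1 N·m counterclockwise.
Crate: 49.4 × 9.8 = 484.1 N down at 0.83 m → arm 0.81 m, τ = 484.1 × 0.81 = 392.1 N·m counterclockwise.
Net load moment about support B = 1044 N·m counterclockwise.
Reaction R at support A is upward at 0.227 m, arm 1.413 m → moment R × 1.413 clockwise.
Balancing moments: R × 1.413 = 1044, giving R = 739 N.

R_A ≈ 739 N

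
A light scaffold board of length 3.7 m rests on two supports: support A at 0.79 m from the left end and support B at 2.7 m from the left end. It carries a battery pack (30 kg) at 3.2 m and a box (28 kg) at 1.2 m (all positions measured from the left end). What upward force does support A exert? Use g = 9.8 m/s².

R_A ≈ 139 N

Take moments about support B.
Battery pack: 30 × 9.8 = 294 N down at 3.2 m → arm 0.5 m, τ = 294 × 0.5 = 147 N·m clockwise.
Box: 28 × 9.8 = 274.4 N down at 1.2 m → arm 1.5 m, τ = 274.4 × 1.5 = 411.6 N·m counterclockwise.
Net load moment about support B = 264.6 N·m counterclockwise.
Reaction R at support A is upward at 0.79 m, arm 1.91 m → moment R × 1.91 clockwise.
Balancing moments: R × 1.91 = 264.6, giving R = 139 N.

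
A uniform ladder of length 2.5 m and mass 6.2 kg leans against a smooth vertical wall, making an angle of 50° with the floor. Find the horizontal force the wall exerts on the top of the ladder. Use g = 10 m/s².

N_wall ≈ 26 N

About the foot of the ladder:
Ladder weight 6.2×10 = 62 N acts at 1.25 m along the ladder; its horizontal arm is 1.25·cos50° = 0.8035 m → τ = 49.82 N·m clockwise.
Wall normal N acts horizontally at the top; its moment arm is the height L sinθ = 2.5·sin50° = 1.915 m, counterclockwise.
Setting net torque to zero: N × 1.915 = 49.82 → N = 26 N.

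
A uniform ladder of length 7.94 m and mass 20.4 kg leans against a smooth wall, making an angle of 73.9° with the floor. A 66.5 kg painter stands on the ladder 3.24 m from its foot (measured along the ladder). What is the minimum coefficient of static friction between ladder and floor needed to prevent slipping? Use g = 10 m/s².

μ_min ≈ 0.124

Choose the foot of the ladder as the axis so the floor normal and friction both act there and drop out.
Ladder weight 20.4×10 = 204 N acts at 3.97 m along the ladder; its horizontal arm is 3.97·cos73.9° = 1.101 m → τ = 224.6 N·m clockwise.
Painter: 66.5×10 = 665 N at 3.24 m → arm 0.8985 m → τ = 597.5 N·m clockwise.
Wall normal N acts horizontally at the top; its moment arm is the height L sinθ = 7.94·sin73.9° = 7.629 m, counterclockwise.
Balancing moments: N × 7.629 = 822.1, giving N = 107.8 N.
ΣFx = 0 ⇒ f = N_wall = 107.8 N. ΣFy = 0 ⇒ N_floor = 869 N.
μ_min = f / N_floor = 107.8 / 869 = 0.124.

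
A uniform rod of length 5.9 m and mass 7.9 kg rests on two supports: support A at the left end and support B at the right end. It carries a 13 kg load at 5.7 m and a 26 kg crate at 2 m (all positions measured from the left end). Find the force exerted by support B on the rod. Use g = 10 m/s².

R_B ≈ 253 N

Taking torques about support A:
Beam weight: 7.9 × 10 = 79 N down at 2.95 m → arm 2.95 m, τ = 79 × 2.95 = 233.1 N·m clockwise.
Load: 13 × 10 = 130 N down at 5.7 m → arm 5.7 m, τ = 130 × 5.7 = 741 N·m clockwise.
Crate: 26 × 10 = 260 N down at 2 m → arm 2 m, τ = 260 × 2 = 520 N·m clockwise.
Net load moment about support A = 1494 N·m clockwise.
Reaction R at support B is upward at 5.9 m, arm 5.9 m → moment R × 5.9 counterclockwise.
Balancing moments: R × 5.9 = 1494, giving R = 253 N.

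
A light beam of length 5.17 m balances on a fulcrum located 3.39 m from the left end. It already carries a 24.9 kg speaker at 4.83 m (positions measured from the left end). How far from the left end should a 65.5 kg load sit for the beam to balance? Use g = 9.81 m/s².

x ≈ 2.84 m from the left end

Take moments about the fulcrum (at 3.39 m from the left end).
Speaker: 24.9 × 9.81 = 244.3 N down at 4.83 m → arm 1.44 m, τ = 244.3 × 1.44 = 351.8 N·m clockwise.
Net moment of existing loads = 351.8 N·m clockwise.
The load weighs 65.5 × 9.81 = 642.6 N and must supply an equal counterclockwise moment, so its lever arm about the fulcrum is 351.8 / 642.6 = 0.547 m.
That puts it at 3.39 − 0.547 = 2.84 m from the left end.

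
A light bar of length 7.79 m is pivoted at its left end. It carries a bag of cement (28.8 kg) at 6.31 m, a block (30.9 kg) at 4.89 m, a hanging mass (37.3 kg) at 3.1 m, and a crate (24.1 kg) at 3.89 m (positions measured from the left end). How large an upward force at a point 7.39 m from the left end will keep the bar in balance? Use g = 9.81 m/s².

Choose the left end as the axis so the unknown pivot reaction has zero arm there.
Bag of cement: 28.8 × 9.81 = 282.5 N down at 6.31 m → arm 6.31 m, τ = 282.5 × 6.31 = 1783 N·m clockwise.
Block: 30.9 × 9.81 = 303.1 N down at 4.89 m → arm 4.89 m, τ = 303.1 × 4.89 = 1482 N·m clockwise.
Hanging mass: 37.3 × 9.81 = 365.9 N down at 3.1 m → arm 3.1 m, τ = 365.9 × 3.1 = 1134 N·m clockwise.
Crate: 24.1 × 9.81 = 236.4 N down at 3.89 m → arm 3.89 m, τ = 236.4 × 3.89 = 919.6 N·m clockwise.
Net moment of the loads = 5319 N·m clockwise.
The upward force F acts at a point 7.39 m from the left end, arm 7.39 m, giving F × 7.39 counterclockwise.
Στ = 0 ⇒ F × 7.39 = 5319 ⇒ F = 5319 / 7.39 = 720 N.

F ≈ 720 N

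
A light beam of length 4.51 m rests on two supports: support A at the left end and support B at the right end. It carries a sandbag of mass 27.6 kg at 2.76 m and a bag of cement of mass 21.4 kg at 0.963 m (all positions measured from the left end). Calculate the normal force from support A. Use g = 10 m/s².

R_A ≈ 275 N

Choose support B as the axis so its reaction then has zero moment arm.
Sandbag: 27.6 × 10 = 276 N down at 2.76 m → arm 1.75 m, τ = 276 × 1.75 = 483 N·m counterclockwise.
Bag of cement: 21.4 × 10 = 214 N down at 0.963 m → arm 3.547 m, τ = 214 × 3.547 = 759.1 N·m counterclockwise.
Net load moment about support B = 1242 N·m counterclockwise.
Reaction R at support A is upward at 0 m, arm 4.51 m → moment R × 4.51 clockwise.
Balancing moments: R × 4.51 = 1242, giving R = 275 N.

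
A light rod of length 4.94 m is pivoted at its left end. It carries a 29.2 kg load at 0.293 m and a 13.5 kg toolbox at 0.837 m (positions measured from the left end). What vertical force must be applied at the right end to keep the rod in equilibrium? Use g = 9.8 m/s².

F ≈ 39.4 N

Choose the left end as the axis so the unknown pivot reaction has zero arm there.
Load: 29.2 × 9.8 = 286.2 N down at 0.293 m → arm 0.293 m, τ = 286.2 × 0.293 = 83.86 N·m clockwise.
Toolbox: 13.5 × 9.8 = 132.3 N down at 0.837 m → arm 0.837 m, τ = 132.3 × 0.837 = 110.7 N·m clockwise.
Net moment of the loads = 194.6 N·m clockwise.
The upward force F acts at the right end, arm 4.94 m, giving F × 4.94 counterclockwise.
Στ = 0 ⇒ F × 4.94 = 194.6 ⇒ F = 194.6 / 4.94 = 39.4 N.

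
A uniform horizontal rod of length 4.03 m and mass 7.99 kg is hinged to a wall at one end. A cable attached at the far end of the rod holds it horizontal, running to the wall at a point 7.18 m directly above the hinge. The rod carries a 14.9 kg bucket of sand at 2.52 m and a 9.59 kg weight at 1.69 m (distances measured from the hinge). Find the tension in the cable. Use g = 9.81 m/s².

T ≈ 195 N

Taking torques about the hinge:
Beam weight: 7.99 × 9.81 = 78.38 N down at 2.015 m → arm 2.015 m, τ = 78.38 × 2.015 = 157.9 N·m clockwise.
Bucket of sand: 14.9 × 9.81 = 146.2 N down at 2.52 m → arm 2.52 m, τ = 146.2 × 2.52 = 368.4 N·m clockwise.
Weight: 9.59 × 9.81 = 94.08 N down at 1.69 m → arm 1.69 m, τ = 94.08 × 1.69 = 159 N·m clockwise.
Total clockwise load moment = 685.3 N·m.
The cable tension T acts at 4.03 m; only its component perpendicular to the rod, T sinθ, produces torque. sinθ = h/√(h²+d²) = 7.18/√(7.18²+4.03²) = 0.872.
Balancing moments: T × 4.03 × 0.872 = 685.3, giving T = 685.3 / 3.514 = 195 N.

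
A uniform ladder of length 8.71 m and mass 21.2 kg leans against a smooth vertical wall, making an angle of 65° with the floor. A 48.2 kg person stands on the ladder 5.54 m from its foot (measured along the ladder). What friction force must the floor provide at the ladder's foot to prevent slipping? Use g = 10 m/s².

f ≈ 192 N

Choose the foot of the ladder as the axis so the floor normal and friction both act there and drop out.
Ladder weight 21.2×10 = 212 N acts at 4.355 m along the ladder; its horizontal arm is 4.355·cos65° = 1.841 m → τ = 390.3 N·m clockwise.
Person: 48.2×10 = 482 N at 5.54 m → arm 2.341 m → τ = 1128 N·m clockwise.
Wall normal N acts horizontally at the top; its moment arm is the height L sinθ = 8.71·sin65° = 7.894 m, counterclockwise.
Setting net torque to zero: N × 7.894 = 1518 → N = 192 N.
ΣFx = 0: friction at the foot balances the wall's push, so f = N_wall = 192 N.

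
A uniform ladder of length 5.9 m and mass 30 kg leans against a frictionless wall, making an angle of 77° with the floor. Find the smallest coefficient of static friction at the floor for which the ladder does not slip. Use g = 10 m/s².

Choose the foot of the ladder as the axis so the floor normal and friction both act there and drop out.
Ladder weight 30×10 = 300 N acts at 2.95 m along the ladder; its horizontal arm is 2.95·cos77° = 0.6636 m → τ = 199.1 N·m clockwise.
Wall normal N acts horizontally at the top; its moment arm is the height L sinθ = 5.9·sin77° = 5.749 m, counterclockwise.
Στ = 0 ⇒ N × 5.749 = 199.1 ⇒ N = 34.63 N.
ΣFx = 0 ⇒ f = N_wall = 34.63 N. ΣFy = 0 ⇒ N_floor = 300 N.
μ_min = f / N_floor = 34.63 / 300 = 0.115.

μ_min ≈ 0.115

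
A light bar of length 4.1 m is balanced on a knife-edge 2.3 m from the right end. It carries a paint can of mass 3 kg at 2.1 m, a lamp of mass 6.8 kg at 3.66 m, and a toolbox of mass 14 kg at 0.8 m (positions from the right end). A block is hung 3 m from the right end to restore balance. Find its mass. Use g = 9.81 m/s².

m ≈ 17.6 kg

Taking torques about the knife-edge (at 2.3 m from the right end):
Paint can: 3 × 9.81 = 29.43 N down at 2.1 m → arm 0.2 m, τ = 29.43 × 0.2 = 5.886 N·m clockwise.
Lamp: 6.8 × 9.81 = 66.71 N down at 3.66 m → arm 1.36 m, τ = 66.71 × 1.36 = 90.73 N·m counterclockwise.
Toolbox: 14 × 9.81 = 137.3 N down at 0.8 m → arm 1.5 m, τ = 137.3 × 1.5 = 206 N·m clockwise.
Net moment of known loads = 121.2 N·m clockwise.
An unknown mass m at 3 m has arm 0.7 m; its moment is m·g·0.7 counterclockwise.
Balancing moments: m × 9.81 × 0.7 = 121.2, giving m = 121.2 / (9.81 × 0.7) = 17.6 kg.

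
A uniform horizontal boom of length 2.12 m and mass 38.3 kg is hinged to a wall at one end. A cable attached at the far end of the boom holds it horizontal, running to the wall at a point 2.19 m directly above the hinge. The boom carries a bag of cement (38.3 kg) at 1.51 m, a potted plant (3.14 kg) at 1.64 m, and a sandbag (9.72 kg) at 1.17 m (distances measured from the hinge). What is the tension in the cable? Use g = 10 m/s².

T ≈ 755 N

Take moments about the hinge.
Beam weight: 38.3 × 10 = 383 N down at 1.06 m → arm 1.06 m, τ = 383 × 1.06 = 406 N·m clockwise.
Bag of cement: 38.3 × 10 = 383 N down at 1.51 m → arm 1.51 m, τ = 383 × 1.51 = 578.3 N·m clockwise.
Potted plant: 3.14 × 10 = 31.4 N down at 1.64 m → arm 1.64 m, τ = 31.4 × 1.64 = 51.5 N·m clockwise.
Sandbag: 9.72 × 10 = 97.2 N down at 1.17 m → arm 1.17 m, τ = 97.2 × 1.17 = 113.7 N·m clockwise.
Total clockwise load moment = 1150 N·m.
The cable tension T acts at 2.12 m; only its component perpendicular to the boom, T sinθ, produces torque. sinθ = h/√(h²+d²) = 2.19/√(2.19²+2.12²) = 0.7185.
For rotational equilibrium, T × 2.12 × 0.7185 = 1150, so T = 1150 / 1.523 = 755 N.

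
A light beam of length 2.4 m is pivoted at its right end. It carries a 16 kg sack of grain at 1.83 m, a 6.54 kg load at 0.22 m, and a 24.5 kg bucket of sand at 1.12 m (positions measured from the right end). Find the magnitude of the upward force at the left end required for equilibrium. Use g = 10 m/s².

Choose the right end as the axis so the unknown pivot reaction has zero arm there.
Sack of grain: 16 × 10 = 160 N down at 1.83 m → arm 1.83 m, τ = 160 × 1.83 = 292.8 N·m counterclockwise.
Load: 6.54 × 10 = 65.4 N down at 0.22 m → arm 0.22 m, τ = 65.4 × 0.22 = 14.39 N·m counterclockwise.
Bucket of sand: 24.5 × 10 = 245 N down at 1.12 m → arm 1.12 m, τ = 245 × 1.12 = 274.4 N·m counterclockwise.
Net moment of the loads = 581.6 N·m counterclockwise.
The upward force F acts at the left end, arm 2.4 m, giving F × 2.4 clockwise.
Setting net torque to zero: F × 2.4 = 581.6 → F = 581.6 / 2.4 = 242 N.

F ≈ 242 N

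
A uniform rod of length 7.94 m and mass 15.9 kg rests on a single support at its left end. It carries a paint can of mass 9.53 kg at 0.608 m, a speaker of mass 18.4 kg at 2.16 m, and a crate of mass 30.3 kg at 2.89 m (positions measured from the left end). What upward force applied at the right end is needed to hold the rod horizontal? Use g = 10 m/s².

Take moments about the left end.
Beam weight: 15.9 × 10 = 159 N down at 3.97 m → arm 3.97 m, τ = 159 × 3.97 = 631.2 N·m clockwise.
Paint can: 9.53 × 10 = 95.3 N down at 0.608 m → arm 0.608 m, τ = 95.3 × 0.608 = 57.94 N·m clockwise.
Speaker: 18.4 × 10 = 184 N down at 2.16 m → arm 2.16 m, τ = 184 × 2.16 = 397.4 N·m clockwise.
Crate: 30.3 × 10 = 303 N down at 2.89 m → arm 2.89 m, τ = 303 × 2.89 = 875.7 N·m clockwise.
Net moment of the loads = 1962 N·m clockwise.
The upward force F acts at the right end, arm 7.94 m, giving F × 7.94 counterclockwise.
Setting net torque to zero: F × 7.94 = 1962 → F = 1962 / 7.94 = 247 N.

F ≈ 247 N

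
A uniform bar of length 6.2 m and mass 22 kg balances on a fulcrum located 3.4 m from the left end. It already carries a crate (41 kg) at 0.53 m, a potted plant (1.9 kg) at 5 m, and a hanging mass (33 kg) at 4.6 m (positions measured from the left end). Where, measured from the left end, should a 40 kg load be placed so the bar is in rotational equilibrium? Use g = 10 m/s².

Choose the fulcrum (at 3.4 m from the left end) as the axis so the support reaction has zero arm there.
Beam weight: 22 × 10 = 220 N down at 3.1 m → arm 0.3 m, τ = 220 × 0.3 = 66 N·m counterclockwise.
Crate: 41 × 10 = 410 N down at 0.53 m → arm 2.87 m, τ = 410 × 2.87 = 1177 N·m counterclockwise.
Potted plant: 1.9 × 10 = 19 N down at 5 m → arm 1.6 m, τ = 19 × 1.6 = 30.4 N·m clockwise.
Hanging mass: 33 × 10 = 330 N down at 4.6 m → arm 1.2 m, τ = 330 × 1.2 = 396 N·m clockwise.
Net moment of existing loads = 816.6 N·m counterclockwise.
The load weighs 40 × 10 = 400 N and must supply an equal clockwise moment, so its lever arm about the fulcrum is 816.6 / 400 = 2.04 m.
That puts it at 3.4 + 2.04 = 5.44 m from the left end.

x ≈ 5.44 m from the left end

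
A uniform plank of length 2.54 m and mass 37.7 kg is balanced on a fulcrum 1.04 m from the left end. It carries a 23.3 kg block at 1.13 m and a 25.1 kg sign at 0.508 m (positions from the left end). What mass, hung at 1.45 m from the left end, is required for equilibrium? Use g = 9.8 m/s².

m ≈ 6.31 kg

Take moments about the fulcrum (at 1.04 m from the left end).
Beam weight: 37.7 × 9.8 = 369.5 N down at 1.27 m → arm 0.23 m, τ = 369.5 × 0.23 = 84.98 N·m clockwise.
Block: 23.3 × 9.8 = 228.3 N down at 1.13 m → arm 0.09 m, τ = 228.3 × 0.09 = 20.55 N·m clockwise.
Sign: 25.1 × 9.8 = 246 N down at 0.508 m → arm 0.532 m, τ = 246 × 0.532 = 130.9 N·m counterclockwise.
Net moment of known loads = 25.37 N·m counterclockwise.
An unknown mass m at 1.45 m has arm 0.41 m; its moment is m·g·0.41 clockwise.
Balancing moments: m × 9.8 × 0.41 = 25.37, giving m = 25.37 / (9.8 × 0.41) = 6.31 kg.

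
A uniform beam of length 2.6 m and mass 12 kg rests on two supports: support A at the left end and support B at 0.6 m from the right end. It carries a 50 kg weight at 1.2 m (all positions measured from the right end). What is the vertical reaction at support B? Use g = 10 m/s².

Choose support A as the axis so its reaction then has zero moment arm.
Beam weight: 12 × 10 = 120 N down at 1.3 m → arm 1.3 m, τ = 120 × 1.3 = 156 N·m clockwise.
Weight: 50 × 10 = 500 N down at 1.2 m → arm 1.4 m, τ = 500 × 1.4 = 700 N·m clockwise.
Net load moment about support A = 856 N·m clockwise.
Reaction R at support B is upward at 0.6 m, arm 2 m → moment R × 2 counterclockwise.
For rotational equilibrium, R × 2 = 856, so R = 428 N.

R_B ≈ 428 N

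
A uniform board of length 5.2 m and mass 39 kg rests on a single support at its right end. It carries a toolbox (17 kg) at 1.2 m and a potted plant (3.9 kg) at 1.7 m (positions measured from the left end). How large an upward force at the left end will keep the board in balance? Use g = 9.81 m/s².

F ≈ 345 N

About the right end:
Beam weight: 39 × 9.81 = 382.6 N down at 2.6 m → arm 2.6 m, τ = 382.6 × 2.6 = 994.8 N·m counterclockwise.
Toolbox: 17 × 9.81 = 166.8 N down at 1.2 m → arm 4 m, τ = 166.8 × 4 = 667.2 N·m counterclockwise.
Potted plant: 3.9 × 9.81 = 38.26 N down at 1.7 m → arm 3.5 m, τ = 38.26 × 3.5 = 133.9 N·m counterclockwise.
Net moment of the loads = 1796 N·m counterclockwise.
The upward force F acts at the left end, arm 5.2 m, giving F × 5.2 clockwise.
Setting net torque to zero: F × 5.2 = 1796 → F = 1796 / 5.2 = 345 N.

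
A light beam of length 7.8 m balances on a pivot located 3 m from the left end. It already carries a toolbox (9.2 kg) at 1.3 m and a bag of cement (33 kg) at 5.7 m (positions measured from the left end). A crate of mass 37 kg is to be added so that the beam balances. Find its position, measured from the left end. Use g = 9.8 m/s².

x ≈ 1.01 m from the left end

About the pivot (at 3 m from the left end):
Toolbox: 9.2 × 9.8 = 90.16 N down at 1.3 m → arm 1.7 m, τ = 90.16 × 1.7 = 153.3 N·m counterclockwise.
Bag of cement: 33 × 9.8 = 323.4 N down at 5.7 m → arm 2.7 m, τ = 323.4 × 2.7 = 873.2 N·m clockwise.
Net moment of existing loads = 719.9 N·m clockwise.
The crate weighs 37 × 9.8 = 362.6 N and must supply an equal counterclockwise moment, so its lever arm about the pivot is 719.9 / 362.6 = 1.99 m.
That puts it at 3 − 1.99 = 1.01 m from the left end.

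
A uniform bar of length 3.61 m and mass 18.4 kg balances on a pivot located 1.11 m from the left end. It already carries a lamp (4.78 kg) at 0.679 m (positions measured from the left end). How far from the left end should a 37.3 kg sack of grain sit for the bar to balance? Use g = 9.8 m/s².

Take moments about the pivot (at 1.11 m from the left end).
Beam weight: 18.4 × 9.8 = 180.3 N down at 1.805 m → arm 0.695 m, τ = 180.3 × 0.695 = 125.3 N·m clockwise.
Lamp: 4.78 × 9.8 = 46.84 N down at 0.679 m → arm 0.431 m, τ = 46.84 × 0.431 = 20.19 N·m counterclockwise.
Net moment of existing loads = 105.1 N·m clockwise.
The sack of grain weighs 37.3 × 9.8 = 365.5 N and must supply an equal counterclockwise moment, so its lever arm about the pivot is 105.1 / 365.5 = 0.288 m.
That puts it at 1.11 − 0.288 = 0.822 m from the left end.

x ≈ 0.822 m from the left end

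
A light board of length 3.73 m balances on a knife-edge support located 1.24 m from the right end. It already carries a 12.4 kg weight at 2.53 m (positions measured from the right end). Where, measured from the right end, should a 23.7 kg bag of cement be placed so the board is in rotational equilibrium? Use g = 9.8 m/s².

x ≈ 0.565 m from the right end

Sum moments about the knife-edge support (at 1.24 m from the right end) (the support reaction has zero arm there).
Weight: 12.4 × 9.8 = 121.5 N down at 2.53 m → arm 1.29 m, τ = 121.5 × 1.29 = 156.7 N·m counterclockwise.
Net moment of existing loads = 156.7 N·m counterclockwise.
The bag of cement weighs 23.7 × 9.8 = 232.3 N and must supply an equal clockwise moment, so its lever arm about the knife-edge support is 156.7 / 232.3 = 0.675 m.
That puts it at 1.24 − 0.675 = 0.565 m from the right end.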